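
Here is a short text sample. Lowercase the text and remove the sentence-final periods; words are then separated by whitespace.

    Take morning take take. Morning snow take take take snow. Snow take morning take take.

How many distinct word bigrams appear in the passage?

7

15 tokens → 14 bigram windows in total.
Repeated bigrams (each contributes count−1 duplicates):
  take take: 4
  take morning: 3
  morning take: 2
  snow take: 2
7 duplicate windows → 14 − 7 = 7 distinct.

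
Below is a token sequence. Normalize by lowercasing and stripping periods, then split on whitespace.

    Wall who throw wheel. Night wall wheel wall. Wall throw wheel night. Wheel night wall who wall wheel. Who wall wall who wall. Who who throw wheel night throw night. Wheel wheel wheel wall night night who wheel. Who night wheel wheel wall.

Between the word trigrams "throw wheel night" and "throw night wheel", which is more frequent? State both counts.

"throw wheel night": 3 occurrences
"throw night wheel": 1 occurrence

"throw wheel night" (3 vs 1)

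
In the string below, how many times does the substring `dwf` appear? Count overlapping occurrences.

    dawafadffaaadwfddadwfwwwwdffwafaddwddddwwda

Sliding a length-3 window over the 43 characters (41 positions):
  position 13–15: dwf
  position 19–21: dwf

2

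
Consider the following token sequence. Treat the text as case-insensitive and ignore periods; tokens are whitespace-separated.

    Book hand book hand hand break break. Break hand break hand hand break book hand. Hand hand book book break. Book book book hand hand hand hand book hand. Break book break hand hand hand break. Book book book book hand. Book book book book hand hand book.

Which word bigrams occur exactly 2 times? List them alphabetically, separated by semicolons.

Bigram counts meeting the condition (exactly 2 times):
  book break: 2
  break break: 2

book break; break break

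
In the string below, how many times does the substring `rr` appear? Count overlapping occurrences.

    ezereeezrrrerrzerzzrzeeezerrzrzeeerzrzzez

4

Sliding a length-2 window over the 41 characters (40 positions):
  position 9–10: rr
  position 10–11: rr
  position 13–14: rr
  position 27–28: rr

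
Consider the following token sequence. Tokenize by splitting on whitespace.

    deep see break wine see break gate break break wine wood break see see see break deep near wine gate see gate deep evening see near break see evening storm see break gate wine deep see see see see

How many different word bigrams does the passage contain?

27

39 tokens → 38 bigram windows in total.
Repeated bigrams (each contributes count−1 duplicates):
  see see: 5
  see break: 4
  break gate: 2
  break see: 2
  break wine: 2
  deep see: 2
11 duplicate windows → 38 − 11 = 27 distinct.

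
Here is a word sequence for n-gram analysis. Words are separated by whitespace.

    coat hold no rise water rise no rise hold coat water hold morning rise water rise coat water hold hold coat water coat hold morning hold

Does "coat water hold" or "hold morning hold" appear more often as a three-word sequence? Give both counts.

"coat water hold": 2 occurrences
"hold morning hold": 1 occurrence

"coat water hold" (2 vs 1)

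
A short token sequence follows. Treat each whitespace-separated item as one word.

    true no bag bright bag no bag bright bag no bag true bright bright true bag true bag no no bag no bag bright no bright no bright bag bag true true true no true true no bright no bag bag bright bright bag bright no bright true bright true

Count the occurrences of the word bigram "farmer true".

Scanning the 49 overlapping bigram windows for "farmer true":
  (none found)

0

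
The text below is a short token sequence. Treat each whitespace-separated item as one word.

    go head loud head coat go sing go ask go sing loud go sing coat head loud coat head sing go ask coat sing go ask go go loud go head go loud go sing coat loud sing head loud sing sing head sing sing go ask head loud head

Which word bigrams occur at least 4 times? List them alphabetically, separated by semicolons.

Bigram counts meeting the condition (at least 4 times):
  go ask: 4
  go sing: 4
  head loud: 4
  sing go: 4

go ask; go sing; head loud; sing go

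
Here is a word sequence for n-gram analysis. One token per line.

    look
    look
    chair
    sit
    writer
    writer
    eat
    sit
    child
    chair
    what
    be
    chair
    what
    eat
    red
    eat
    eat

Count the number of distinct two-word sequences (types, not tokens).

18 tokens → 17 bigram windows in total.
Repeated bigrams (each contributes count−1 duplicates):
  chair what: 2
1 duplicate windows → 17 − 1 = 16 distinct.

16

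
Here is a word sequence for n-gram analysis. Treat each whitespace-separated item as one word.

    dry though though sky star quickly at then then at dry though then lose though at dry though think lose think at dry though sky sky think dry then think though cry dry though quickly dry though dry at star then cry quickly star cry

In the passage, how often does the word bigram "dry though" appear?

Scanning the 44 overlapping bigram windows for "dry though":
  position 1–2: dry though
  position 11–12: dry though
  position 17–18: dry though
  position 23–24: dry though
  position 33–34: dry though
  position 36–37: dry though

6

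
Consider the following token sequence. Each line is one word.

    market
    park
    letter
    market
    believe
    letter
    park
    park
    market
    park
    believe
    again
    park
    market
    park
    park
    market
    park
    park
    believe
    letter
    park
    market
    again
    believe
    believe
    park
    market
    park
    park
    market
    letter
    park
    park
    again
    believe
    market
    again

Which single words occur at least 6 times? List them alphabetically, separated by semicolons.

believe; market; park

Unigram counts meeting the condition (at least 6 times):
  believe: 6
  market: 9
  park: 15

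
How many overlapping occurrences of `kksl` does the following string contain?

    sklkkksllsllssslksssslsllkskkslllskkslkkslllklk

4

Sliding a length-4 window over the 47 characters (44 positions):
  position 5–8: kksl
  position 28–31: kksl
  position 35–38: kksl
  position 39–42: kksl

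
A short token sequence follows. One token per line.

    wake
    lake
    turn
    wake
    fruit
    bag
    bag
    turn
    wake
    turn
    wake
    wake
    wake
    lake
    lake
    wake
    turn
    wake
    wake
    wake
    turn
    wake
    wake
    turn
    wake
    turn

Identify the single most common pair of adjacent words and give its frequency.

"turn wake", 6 times

Bigram frequencies (highest first):
  turn wake: 6
  wake turn: 5
  wake wake: 5
  wake lake: 2
  lake turn: 1
  wake fruit: 1
  … (5 more, each ≤ 1)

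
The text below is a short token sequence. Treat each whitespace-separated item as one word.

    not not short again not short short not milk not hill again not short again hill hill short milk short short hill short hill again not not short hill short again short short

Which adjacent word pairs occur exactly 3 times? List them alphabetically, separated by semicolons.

again not; hill short; short again; short hill; short short

Bigram counts meeting the condition (exactly 3 times):
  again not: 3
  hill short: 3
  short again: 3
  short hill: 3
  short short: 3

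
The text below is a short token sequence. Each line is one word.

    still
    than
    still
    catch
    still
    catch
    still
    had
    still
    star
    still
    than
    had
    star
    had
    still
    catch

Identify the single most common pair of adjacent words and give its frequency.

"still catch", 3 times

Bigram frequencies (highest first):
  still catch: 3
  still than: 2
  catch still: 2
  had still: 2
  than still: 1
  still had: 1
  … (5 more, each ≤ 1)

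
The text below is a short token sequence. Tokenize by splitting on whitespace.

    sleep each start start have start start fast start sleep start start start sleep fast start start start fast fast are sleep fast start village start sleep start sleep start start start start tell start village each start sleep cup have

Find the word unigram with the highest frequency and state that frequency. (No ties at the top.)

Unigram frequencies (highest first):
  start: 20
  sleep: 7
  fast: 5
  each: 2
  have: 2
  village: 2
  … (3 more, each ≤ 1)

"start", 20 times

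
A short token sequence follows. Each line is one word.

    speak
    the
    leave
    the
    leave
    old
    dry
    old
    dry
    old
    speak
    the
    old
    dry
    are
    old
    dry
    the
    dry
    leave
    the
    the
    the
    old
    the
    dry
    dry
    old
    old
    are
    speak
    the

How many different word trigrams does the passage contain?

29

32 tokens → 30 trigram windows in total.
Repeated trigrams (each contributes count−1 duplicates):
  old dry old: 2
1 duplicate windows → 30 − 1 = 29 distinct.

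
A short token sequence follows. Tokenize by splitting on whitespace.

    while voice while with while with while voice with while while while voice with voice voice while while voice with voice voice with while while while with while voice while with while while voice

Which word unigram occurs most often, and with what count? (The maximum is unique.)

Unigram frequencies (highest first):
  while: 16
  voice: 10
  with: 8

"while", 16 times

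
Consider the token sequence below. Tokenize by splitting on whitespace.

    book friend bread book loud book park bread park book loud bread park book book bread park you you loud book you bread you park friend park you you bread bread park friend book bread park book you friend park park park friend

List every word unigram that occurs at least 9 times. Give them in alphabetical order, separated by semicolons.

book; park

Unigram counts meeting the condition (at least 9 times):
  book: 9
  park: 11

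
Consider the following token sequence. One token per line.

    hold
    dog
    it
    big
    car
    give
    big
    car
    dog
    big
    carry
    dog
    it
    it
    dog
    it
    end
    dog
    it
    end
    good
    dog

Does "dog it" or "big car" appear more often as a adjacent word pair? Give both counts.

"dog it": 4 occurrences
"big car": 2 occurrences

"dog it" (4 vs 2)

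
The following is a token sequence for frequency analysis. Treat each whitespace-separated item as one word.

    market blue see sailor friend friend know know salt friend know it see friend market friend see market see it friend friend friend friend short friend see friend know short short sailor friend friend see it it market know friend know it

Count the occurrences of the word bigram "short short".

1

Scanning the 41 overlapping bigram windows for "short short":
  position 30–31: short short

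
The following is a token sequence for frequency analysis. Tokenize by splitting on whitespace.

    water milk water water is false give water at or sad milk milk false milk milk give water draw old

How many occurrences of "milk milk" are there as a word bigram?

Scanning the 19 overlapping bigram windows for "milk milk":
  position 12–13: milk milk
  position 15–16: milk milk

2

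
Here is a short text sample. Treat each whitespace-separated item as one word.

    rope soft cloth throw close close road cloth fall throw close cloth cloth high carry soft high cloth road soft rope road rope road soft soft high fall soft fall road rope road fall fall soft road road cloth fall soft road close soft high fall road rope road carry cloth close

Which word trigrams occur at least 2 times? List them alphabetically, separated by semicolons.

Trigram counts meeting the condition (at least 2 times):
  fall road rope: 2
  fall soft road: 2
  road cloth fall: 2
  road rope road: 3
  soft high fall: 2

fall road rope; fall soft road; road cloth fall; road rope road; soft high fall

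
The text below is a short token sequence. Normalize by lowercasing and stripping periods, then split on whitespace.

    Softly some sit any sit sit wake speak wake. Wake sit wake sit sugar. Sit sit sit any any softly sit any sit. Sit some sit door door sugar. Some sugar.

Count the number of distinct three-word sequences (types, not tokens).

31 tokens → 29 trigram windows in total.
Repeated trigrams (each contributes count−1 duplicates):
  any sit sit: 2
  sit any sit: 2
2 duplicate windows → 29 − 2 = 27 distinct.

27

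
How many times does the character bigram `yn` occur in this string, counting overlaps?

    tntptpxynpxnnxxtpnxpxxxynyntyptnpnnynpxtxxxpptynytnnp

Sliding a length-2 window over the 53 characters (52 positions):
  position 8–9: yn
  position 24–25: yn
  position 26–27: yn
  position 36–37: yn
  position 47–48: yn

5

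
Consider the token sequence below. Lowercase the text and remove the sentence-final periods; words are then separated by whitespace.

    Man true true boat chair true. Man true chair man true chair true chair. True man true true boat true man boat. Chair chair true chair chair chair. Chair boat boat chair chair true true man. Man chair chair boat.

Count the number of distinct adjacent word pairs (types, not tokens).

15

40 tokens → 39 bigram windows in total.
Repeated bigrams (each contributes count−1 duplicates):
  chair chair: 6
  chair true: 5
  man true: 4
  true chair: 4
  true man: 4
  boat chair: 3
  true true: 3
  chair boat: 2
  … (1 more repeated)
24 duplicate windows → 39 − 24 = 15 distinct.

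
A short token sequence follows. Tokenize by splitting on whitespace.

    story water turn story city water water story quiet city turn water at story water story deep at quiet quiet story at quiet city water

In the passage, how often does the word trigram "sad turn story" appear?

Scanning the 23 overlapping trigram windows for "sad turn story":
  (none found)

0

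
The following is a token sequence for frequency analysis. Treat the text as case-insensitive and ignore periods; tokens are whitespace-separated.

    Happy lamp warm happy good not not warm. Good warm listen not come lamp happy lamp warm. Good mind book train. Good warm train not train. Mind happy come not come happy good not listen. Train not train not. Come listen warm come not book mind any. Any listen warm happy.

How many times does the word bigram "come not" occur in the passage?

Scanning the 50 overlapping bigram windows for "come not":
  position 29–30: come not
  position 43–44: come not

2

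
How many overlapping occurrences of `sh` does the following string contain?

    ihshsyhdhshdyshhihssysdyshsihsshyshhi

Sliding a length-2 window over the 37 characters (36 positions):
  position 3–4: sh
  position 10–11: sh
  position 14–15: sh
  position 25–26: sh
  position 31–32: sh
  position 34–35: sh

6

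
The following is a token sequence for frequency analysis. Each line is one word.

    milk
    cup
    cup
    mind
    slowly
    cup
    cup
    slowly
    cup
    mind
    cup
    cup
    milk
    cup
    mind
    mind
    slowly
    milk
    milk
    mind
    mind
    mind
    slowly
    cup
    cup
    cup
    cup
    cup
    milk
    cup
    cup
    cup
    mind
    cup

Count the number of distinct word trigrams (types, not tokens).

21

34 tokens → 32 trigram windows in total.
Repeated trigrams (each contributes count−1 duplicates):
  cup cup cup: 4
  cup cup milk: 2
  cup cup mind: 2
  cup milk cup: 2
  cup mind cup: 2
  milk cup cup: 2
  mind mind slowly: 2
  mind slowly cup: 2
  … (1 more repeated)
11 duplicate windows → 32 − 11 = 21 distinct.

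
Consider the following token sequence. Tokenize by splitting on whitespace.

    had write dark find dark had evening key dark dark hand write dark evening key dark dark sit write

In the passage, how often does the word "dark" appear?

Scanning the 19 tokens for "dark":
  position 3: dark
  position 5: dark
  position 9: dark
  position 10: dark
  position 13: dark
  position 16: dark
  position 17: dark

7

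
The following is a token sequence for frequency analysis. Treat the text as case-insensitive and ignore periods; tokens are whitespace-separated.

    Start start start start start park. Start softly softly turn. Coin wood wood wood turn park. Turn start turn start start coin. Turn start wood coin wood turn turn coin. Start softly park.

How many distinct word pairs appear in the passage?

33 tokens → 32 bigram windows in total.
Repeated bigrams (each contributes count−1 duplicates):
  start start: 5
  turn start: 3
  coin wood: 2
  start softly: 2
  turn coin: 2
  wood turn: 2
  wood wood: 2
11 duplicate windows → 32 − 11 = 21 distinct.

21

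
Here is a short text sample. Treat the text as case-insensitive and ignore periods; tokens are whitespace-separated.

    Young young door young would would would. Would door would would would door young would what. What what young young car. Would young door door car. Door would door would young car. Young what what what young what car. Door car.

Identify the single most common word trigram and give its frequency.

"would would would", 3 times

Trigram frequencies (highest first):
  would would would: 3
  door young would: 2
  would would door: 2
  would door would: 2
  what what what: 2
  what what young: 2
  … (26 more, each ≤ 1)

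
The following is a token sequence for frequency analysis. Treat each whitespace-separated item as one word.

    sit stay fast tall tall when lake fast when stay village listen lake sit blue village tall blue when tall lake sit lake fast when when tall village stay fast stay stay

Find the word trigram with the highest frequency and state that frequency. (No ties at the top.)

"lake fast when", 2 times

Trigram frequencies (highest first):
  lake fast when: 2
  sit stay fast: 1
  stay fast tall: 1
  fast tall tall: 1
  tall tall when: 1
  tall when lake: 1
  … (23 more, each ≤ 1)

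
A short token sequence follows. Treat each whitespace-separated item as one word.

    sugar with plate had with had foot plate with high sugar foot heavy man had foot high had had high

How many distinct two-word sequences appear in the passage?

18

20 tokens → 19 bigram windows in total.
Repeated bigrams (each contributes count−1 duplicates):
  had foot: 2
1 duplicate windows → 19 − 1 = 18 distinct.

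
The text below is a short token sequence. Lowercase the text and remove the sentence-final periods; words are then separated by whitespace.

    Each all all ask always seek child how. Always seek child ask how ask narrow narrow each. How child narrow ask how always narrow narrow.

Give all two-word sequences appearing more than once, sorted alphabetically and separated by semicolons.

Bigram counts meeting the condition (more than once):
  always seek: 2
  ask how: 2
  how always: 2
  narrow narrow: 2
  seek child: 2

always seek; ask how; how always; narrow narrow; seek child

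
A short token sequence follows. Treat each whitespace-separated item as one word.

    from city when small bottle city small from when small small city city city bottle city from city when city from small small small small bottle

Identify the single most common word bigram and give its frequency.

"small small", 4 times

Bigram frequencies (highest first):
  small small: 4
  from city: 2
  city when: 2
  when small: 2
  small bottle: 2
  bottle city: 2
  … (9 more, each ≤ 2)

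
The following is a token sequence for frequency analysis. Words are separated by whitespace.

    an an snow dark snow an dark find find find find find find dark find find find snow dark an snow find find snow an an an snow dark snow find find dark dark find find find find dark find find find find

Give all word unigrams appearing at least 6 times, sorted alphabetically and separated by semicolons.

Unigram counts meeting the condition (at least 6 times):
  an: 7
  dark: 8
  find: 21
  snow: 7

an; dark; find; snow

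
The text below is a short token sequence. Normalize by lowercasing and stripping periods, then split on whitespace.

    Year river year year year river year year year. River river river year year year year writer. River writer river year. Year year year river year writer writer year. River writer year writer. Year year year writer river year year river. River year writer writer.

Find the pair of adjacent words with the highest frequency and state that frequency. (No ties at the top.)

Bigram frequencies (highest first):
  year year: 13
  river year: 7
  year river: 6
  year writer: 5
  river river: 3
  writer river: 3
  … (3 more, each ≤ 3)

"year year", 13 times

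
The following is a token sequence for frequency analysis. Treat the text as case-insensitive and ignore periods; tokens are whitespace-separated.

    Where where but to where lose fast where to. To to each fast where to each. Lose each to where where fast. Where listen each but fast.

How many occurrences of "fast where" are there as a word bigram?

Scanning the 26 overlapping bigram windows for "fast where":
  position 7–8: fast where
  position 13–14: fast where
  position 22–23: fast where

3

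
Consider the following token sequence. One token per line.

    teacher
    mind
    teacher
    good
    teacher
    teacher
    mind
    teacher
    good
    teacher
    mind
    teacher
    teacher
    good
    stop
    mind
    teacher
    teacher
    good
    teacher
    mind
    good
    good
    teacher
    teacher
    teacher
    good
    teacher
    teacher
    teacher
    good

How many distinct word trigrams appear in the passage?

31 tokens → 29 trigram windows in total.
Repeated trigrams (each contributes count−1 duplicates):
  teacher good teacher: 4
  teacher teacher good: 4
  good teacher teacher: 3
  teacher mind teacher: 3
  good teacher mind: 2
  mind teacher good: 2
  mind teacher teacher: 2
  teacher teacher teacher: 2
14 duplicate windows → 29 − 14 = 15 distinct.

15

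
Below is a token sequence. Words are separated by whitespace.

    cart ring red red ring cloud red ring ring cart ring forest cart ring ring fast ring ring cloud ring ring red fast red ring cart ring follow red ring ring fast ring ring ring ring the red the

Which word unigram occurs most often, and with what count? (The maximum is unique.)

"ring", 19 times

Unigram frequencies (highest first):
  ring: 19
  red: 7
  cart: 4
  fast: 3
  cloud: 2
  the: 2
  … (2 more, each ≤ 1)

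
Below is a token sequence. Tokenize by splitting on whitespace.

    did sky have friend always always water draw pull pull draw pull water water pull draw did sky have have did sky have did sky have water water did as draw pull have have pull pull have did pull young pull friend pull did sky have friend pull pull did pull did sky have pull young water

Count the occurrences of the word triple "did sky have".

6

Scanning the 55 overlapping trigram windows for "did sky have":
  position 1–3: did sky have
  position 17–19: did sky have
  position 21–23: did sky have
  position 24–26: did sky have
  position 44–46: did sky have
  position 52–54: did sky have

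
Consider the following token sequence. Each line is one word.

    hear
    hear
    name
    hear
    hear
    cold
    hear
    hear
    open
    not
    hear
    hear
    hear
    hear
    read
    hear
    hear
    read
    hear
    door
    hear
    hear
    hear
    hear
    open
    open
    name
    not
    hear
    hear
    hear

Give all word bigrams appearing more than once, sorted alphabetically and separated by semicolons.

hear hear; hear open; hear read; not hear; read hear

Bigram counts meeting the condition (more than once):
  hear hear: 12
  hear open: 2
  hear read: 2
  not hear: 2
  read hear: 2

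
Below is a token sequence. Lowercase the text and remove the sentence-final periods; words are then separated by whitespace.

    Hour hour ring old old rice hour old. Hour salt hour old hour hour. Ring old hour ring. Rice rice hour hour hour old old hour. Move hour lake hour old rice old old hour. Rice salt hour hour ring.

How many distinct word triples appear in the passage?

33

40 tokens → 38 trigram windows in total.
Repeated trigrams (each contributes count−1 duplicates):
  hour hour ring: 3
  hour old hour: 2
  hour ring old: 2
  old old hour: 2
5 duplicate windows → 38 − 5 = 33 distinct.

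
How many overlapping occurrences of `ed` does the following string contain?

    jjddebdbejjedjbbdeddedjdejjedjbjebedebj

5

Sliding a length-2 window over the 39 characters (38 positions):
  position 12–13: ed
  position 18–19: ed
  position 21–22: ed
  position 28–29: ed
  position 35–36: ed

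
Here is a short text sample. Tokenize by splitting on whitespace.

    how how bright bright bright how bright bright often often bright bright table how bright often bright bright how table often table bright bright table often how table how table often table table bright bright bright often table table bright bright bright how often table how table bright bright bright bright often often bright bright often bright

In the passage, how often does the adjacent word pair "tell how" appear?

Scanning the 56 overlapping bigram windows for "tell how":
  (none found)

0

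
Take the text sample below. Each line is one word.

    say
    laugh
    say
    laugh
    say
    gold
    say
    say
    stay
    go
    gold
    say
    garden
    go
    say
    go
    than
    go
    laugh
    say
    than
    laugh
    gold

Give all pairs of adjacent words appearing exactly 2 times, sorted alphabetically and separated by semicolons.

gold say; say laugh

Bigram counts meeting the condition (exactly 2 times):
  gold say: 2
  say laugh: 2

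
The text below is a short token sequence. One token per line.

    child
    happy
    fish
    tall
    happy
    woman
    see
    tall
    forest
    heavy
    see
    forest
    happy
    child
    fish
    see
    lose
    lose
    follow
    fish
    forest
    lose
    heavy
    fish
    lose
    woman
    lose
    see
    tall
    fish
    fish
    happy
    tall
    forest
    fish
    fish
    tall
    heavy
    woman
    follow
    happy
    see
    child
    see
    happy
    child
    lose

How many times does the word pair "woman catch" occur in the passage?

Scanning the 46 overlapping bigram windows for "woman catch":
  (none found)

0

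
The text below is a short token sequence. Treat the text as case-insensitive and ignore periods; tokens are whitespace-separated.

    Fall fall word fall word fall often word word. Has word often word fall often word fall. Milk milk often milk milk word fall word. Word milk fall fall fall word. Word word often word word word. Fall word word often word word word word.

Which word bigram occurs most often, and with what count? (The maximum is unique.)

"word word", 10 times

Bigram frequencies (highest first):
  word word: 10
  word fall: 6
  fall word: 5
  often word: 5
  fall fall: 3
  word often: 3
  … (10 more, each ≤ 2)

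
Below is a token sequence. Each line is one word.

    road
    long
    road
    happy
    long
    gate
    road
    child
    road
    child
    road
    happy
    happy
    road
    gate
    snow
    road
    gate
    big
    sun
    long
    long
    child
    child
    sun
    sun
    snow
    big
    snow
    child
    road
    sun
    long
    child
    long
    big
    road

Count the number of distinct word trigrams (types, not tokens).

34

37 tokens → 35 trigram windows in total.
Repeated trigrams (each contributes count−1 duplicates):
  road child road: 2
1 duplicate windows → 35 − 1 = 34 distinct.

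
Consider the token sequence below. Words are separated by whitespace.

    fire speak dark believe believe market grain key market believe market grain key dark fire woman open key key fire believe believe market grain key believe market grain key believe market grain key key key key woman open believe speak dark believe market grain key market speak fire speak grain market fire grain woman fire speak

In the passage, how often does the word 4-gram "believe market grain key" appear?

Scanning the 53 overlapping 4-gram windows for "believe market grain key":
  position 5–8: believe market grain key
  position 10–13: believe market grain key
  position 22–25: believe market grain key
  position 26–29: believe market grain key
  position 30–33: believe market grain key
  position 42–45: believe market grain key

6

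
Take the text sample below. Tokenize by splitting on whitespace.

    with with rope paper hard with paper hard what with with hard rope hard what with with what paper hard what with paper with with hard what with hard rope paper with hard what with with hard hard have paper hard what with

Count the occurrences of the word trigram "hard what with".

Scanning the 41 overlapping trigram windows for "hard what with":
  position 8–10: hard what with
  position 14–16: hard what with
  position 20–22: hard what with
  position 26–28: hard what with
  position 33–35: hard what with
  position 41–43: hard what with

6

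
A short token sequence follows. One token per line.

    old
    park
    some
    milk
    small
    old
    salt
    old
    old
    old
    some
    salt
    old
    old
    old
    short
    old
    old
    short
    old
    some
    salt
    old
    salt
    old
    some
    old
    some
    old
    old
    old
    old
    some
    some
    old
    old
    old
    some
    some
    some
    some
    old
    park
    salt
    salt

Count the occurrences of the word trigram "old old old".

Scanning the 43 overlapping trigram windows for "old old old":
  position 8–10: old old old
  position 13–15: old old old
  position 29–31: old old old
  position 30–32: old old old
  position 35–37: old old old

5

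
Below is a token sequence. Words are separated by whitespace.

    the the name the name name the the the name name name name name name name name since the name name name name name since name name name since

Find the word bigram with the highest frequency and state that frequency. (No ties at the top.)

Bigram frequencies (highest first):
  name name: 14
  the name: 4
  the the: 3
  name since: 3
  name the: 2
  since the: 1
  … (1 more, each ≤ 1)

"name name", 14 times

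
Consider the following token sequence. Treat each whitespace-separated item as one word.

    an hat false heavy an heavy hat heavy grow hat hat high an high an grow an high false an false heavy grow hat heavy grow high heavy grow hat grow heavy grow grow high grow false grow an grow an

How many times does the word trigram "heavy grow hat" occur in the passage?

3

Scanning the 39 overlapping trigram windows for "heavy grow hat":
  position 8–10: heavy grow hat
  position 22–24: heavy grow hat
  position 28–30: heavy grow hat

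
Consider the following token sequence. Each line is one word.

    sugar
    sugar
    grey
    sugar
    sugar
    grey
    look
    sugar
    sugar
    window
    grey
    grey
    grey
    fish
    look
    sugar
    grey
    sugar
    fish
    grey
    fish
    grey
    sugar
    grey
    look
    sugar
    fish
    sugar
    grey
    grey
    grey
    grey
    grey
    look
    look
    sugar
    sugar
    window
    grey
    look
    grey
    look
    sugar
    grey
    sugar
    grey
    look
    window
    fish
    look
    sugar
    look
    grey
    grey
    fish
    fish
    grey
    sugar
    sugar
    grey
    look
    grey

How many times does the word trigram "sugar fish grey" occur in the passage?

1

Scanning the 60 overlapping trigram windows for "sugar fish grey":
  position 18–20: sugar fish grey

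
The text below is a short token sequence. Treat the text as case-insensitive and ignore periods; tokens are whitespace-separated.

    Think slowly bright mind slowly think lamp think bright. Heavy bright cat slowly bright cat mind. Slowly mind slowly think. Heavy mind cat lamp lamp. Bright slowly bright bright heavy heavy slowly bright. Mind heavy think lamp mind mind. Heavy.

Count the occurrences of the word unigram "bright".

Scanning the 40 tokens for "bright":
  position 3: bright
  position 9: bright
  position 11: bright
  position 14: bright
  position 26: bright
  position 28: bright
  position 29: bright
  position 33: bright

8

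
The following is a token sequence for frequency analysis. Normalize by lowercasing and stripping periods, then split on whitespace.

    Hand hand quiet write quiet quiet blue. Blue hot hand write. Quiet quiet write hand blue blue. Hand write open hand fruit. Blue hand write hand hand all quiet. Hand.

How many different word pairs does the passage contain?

20

30 tokens → 29 bigram windows in total.
Repeated bigrams (each contributes count−1 duplicates):
  hand write: 3
  blue blue: 2
  blue hand: 2
  hand hand: 2
  quiet quiet: 2
  quiet write: 2
  write hand: 2
  write quiet: 2
9 duplicate windows → 29 − 9 = 20 distinct.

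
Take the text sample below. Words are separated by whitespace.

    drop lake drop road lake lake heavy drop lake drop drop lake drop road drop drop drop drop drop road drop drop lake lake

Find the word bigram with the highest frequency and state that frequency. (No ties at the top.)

Bigram frequencies (highest first):
  drop drop: 6
  drop lake: 4
  lake drop: 3
  drop road: 3
  lake lake: 2
  road drop: 2
  … (3 more, each ≤ 1)

"drop drop", 6 times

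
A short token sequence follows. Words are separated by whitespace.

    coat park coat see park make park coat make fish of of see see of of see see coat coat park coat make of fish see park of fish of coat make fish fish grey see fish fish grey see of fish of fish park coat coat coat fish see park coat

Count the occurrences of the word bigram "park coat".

Scanning the 51 overlapping bigram windows for "park coat":
  position 2–3: park coat
  position 7–8: park coat
  position 21–22: park coat
  position 45–46: park coat
  position 51–52: park coat

5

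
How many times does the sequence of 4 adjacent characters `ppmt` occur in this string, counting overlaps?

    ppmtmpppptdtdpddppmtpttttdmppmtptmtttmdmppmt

Sliding a length-4 window over the 44 characters (41 positions):
  position 1–4: ppmt
  position 17–20: ppmt
  position 28–31: ppmt
  position 41–44: ppmt

4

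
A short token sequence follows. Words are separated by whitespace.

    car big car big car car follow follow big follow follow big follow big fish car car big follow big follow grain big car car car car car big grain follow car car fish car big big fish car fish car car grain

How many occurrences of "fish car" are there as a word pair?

Scanning the 42 overlapping bigram windows for "fish car":
  position 15–16: fish car
  position 34–35: fish car
  position 38–39: fish car
  position 40–41: fish car

4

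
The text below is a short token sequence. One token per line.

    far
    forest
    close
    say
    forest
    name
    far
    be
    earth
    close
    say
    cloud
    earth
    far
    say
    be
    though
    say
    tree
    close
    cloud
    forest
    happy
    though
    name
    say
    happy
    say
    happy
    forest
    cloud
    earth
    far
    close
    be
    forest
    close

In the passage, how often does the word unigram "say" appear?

Scanning the 37 tokens for "say":
  position 4: say
  position 11: say
  position 15: say
  position 18: say
  position 26: say
  position 28: say

6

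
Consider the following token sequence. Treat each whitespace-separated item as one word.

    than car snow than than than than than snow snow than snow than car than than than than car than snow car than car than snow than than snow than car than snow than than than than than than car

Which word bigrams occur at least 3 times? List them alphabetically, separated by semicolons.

car than; snow than; than car; than snow; than than

Bigram counts meeting the condition (at least 3 times):
  car than: 5
  snow than: 6
  than car: 6
  than snow: 6
  than than: 13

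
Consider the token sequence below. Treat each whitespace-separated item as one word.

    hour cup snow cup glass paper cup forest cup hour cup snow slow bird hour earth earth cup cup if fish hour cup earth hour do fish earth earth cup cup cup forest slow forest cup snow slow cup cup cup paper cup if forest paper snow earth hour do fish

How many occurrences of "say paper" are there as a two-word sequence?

0

Scanning the 50 overlapping bigram windows for "say paper":
  (none found)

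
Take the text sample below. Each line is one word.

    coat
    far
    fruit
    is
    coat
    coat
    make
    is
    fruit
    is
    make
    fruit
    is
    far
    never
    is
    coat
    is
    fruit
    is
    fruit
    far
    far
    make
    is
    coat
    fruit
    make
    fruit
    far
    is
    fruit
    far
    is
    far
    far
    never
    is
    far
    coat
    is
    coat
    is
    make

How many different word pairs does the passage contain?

21

44 tokens → 43 bigram windows in total.
Repeated bigrams (each contributes count−1 duplicates):
  fruit is: 4
  is coat: 4
  is fruit: 4
  coat is: 3
  fruit far: 3
  is far: 3
  far far: 2
  far is: 2
  … (5 more repeated)
22 duplicate windows → 43 − 22 = 21 distinct.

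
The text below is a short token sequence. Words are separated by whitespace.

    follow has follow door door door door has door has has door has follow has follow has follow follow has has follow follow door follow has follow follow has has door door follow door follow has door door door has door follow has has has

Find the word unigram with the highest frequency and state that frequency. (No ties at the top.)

"has", 17 times

Unigram frequencies (highest first):
  has: 17
  follow: 14
  door: 14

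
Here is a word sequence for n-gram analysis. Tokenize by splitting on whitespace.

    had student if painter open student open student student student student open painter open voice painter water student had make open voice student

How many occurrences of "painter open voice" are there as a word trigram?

Scanning the 21 overlapping trigram windows for "painter open voice":
  position 13–15: painter open voice

1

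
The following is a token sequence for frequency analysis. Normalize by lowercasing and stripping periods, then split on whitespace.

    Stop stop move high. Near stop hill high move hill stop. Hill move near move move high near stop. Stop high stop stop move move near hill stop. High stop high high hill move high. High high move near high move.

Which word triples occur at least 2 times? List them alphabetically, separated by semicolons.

high near stop; move high near; stop high stop; stop stop move

Trigram counts meeting the condition (at least 2 times):
  high near stop: 2
  move high near: 2
  stop high stop: 2
  stop stop move: 2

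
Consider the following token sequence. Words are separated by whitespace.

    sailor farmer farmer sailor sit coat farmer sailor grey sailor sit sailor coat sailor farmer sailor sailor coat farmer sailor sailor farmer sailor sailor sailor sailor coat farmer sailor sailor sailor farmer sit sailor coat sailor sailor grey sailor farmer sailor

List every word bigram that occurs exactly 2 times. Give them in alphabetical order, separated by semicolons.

coat sailor; grey sailor; sailor grey; sailor sit; sit sailor

Bigram counts meeting the condition (exactly 2 times):
  coat sailor: 2
  grey sailor: 2
  sailor grey: 2
  sailor sit: 2
  sit sailor: 2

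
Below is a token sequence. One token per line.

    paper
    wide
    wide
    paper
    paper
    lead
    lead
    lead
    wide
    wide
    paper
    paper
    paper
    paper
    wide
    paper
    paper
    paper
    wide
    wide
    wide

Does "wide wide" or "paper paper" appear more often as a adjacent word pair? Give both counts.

"wide wide": 4 occurrences
"paper paper": 6 occurrences

"paper paper" (6 vs 4)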